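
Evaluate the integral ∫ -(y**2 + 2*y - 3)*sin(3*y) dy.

Use integration by parts with u = y**2 + 2*y - 3, dv = -sin(3*y) dy, so v = cos(3*y)/3.
Apply parts 2 times (tabular method): alternate signs, differentiate u down to 0, integrate dv up.

y**2*cos(3*y)/3 - 2*y*sin(3*y)/9 + 2*y*cos(3*y)/3 - 2*sin(3*y)/9 - 29*cos(3*y)/27 + C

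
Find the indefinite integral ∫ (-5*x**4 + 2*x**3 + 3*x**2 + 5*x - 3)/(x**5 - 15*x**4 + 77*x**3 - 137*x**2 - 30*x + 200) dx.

Factor the denominator: (x - 5)**2*(x - 4)*(x - 2)*(x + 1).
Partial-fraction decomposition: -1/(45*(x + 1)) + 5/(6*(x - 2)) - 1087/(10*(x - 4)) + 926/(9*(x - 5)) - 463/(3*(x - 5)**2).
Integrate each term; A/(x−a) gives A·log|x−a|; A/(x−a)² gives −A/(x−a).

926*log(x - 5)/9 - 1087*log(x - 4)/10 + 5*log(x - 2)/6 - log(x + 1)/45 + 463/(3*x - 15) + C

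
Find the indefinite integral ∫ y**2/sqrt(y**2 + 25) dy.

Substitute y = 5·tan(θ), so dy = 5·sec(θ)^2 dθ and the radical becomes sqrt(y**2 + 25) = 5·sec(θ) by the Pythagorean identity.
Integrate the resulting trig expression in θ, then back-substitute tan(θ) = y/5, sec(θ) = sqrt(y**2 + 25)/5 (absorbing any constant into C).

y*sqrt(y**2 + 25)/2 - 25*log(y + sqrt(y**2 + 25))/2 + C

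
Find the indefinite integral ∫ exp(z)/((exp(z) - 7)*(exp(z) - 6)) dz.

Let u = e^z, du = e^z dz.
The integral becomes ∫ du/((u-6)(u-7)); decompose into partial fractions.

log(exp(z) - 7) - log(exp(z) - 6) + C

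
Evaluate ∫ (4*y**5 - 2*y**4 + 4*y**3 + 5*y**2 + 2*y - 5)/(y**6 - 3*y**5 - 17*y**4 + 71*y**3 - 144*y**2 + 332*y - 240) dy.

Factor the denominator: (y - 4)*(y - 3)*(y - 1)*(y + 5)*(y**2 + 4).
Partial-fraction decomposition: (1483*y + 3344)/(7540*(y**2 + 4)) + 3535/(3132*(y + 5)) + 2/(45*(y - 1)) - 241/(52*(y - 3)) + 3923/(540*(y - 4)).
Integrate each term; A/(y−a) gives A·log|y−a|; the (By+D)/(y²+p²) term gives a log and an atan.

3923*log(y - 4)/540 - 241*log(y - 3)/52 + 2*log(y - 1)/45 + 3535*log(y + 5)/3132 + 1483*log(y**2 + 4)/15080 + 418*atan(y/2)/1885 + C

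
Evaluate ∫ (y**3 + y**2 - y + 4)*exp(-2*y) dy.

Use integration by parts with u = y**3 + y**2 - y + 4, dv = exp(-2*y) dy, so v = -exp(-2*y)/2.
Apply parts 3 times (tabular method): alternate signs, differentiate u down to 0, integrate dv up.

(-4*y**3 - 10*y**2 - 6*y - 19)*exp(-2*y)/8 + C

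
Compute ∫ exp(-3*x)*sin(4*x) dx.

Let I denote the integral. Integrate by parts with u = sin(4*x), dv = exp(-3*x) dx, so v = -exp(-3*x)/3: I = -exp(-3*x)*sin(4*x)/3 + (4/3)·∫ exp(-3*x)*cos(4*x) dx.
Apply parts again with u = cos(4*x), dv = exp(-3*x) dx: ∫ exp(-3*x)*cos(4*x) dx = -exp(-3*x)*cos(4*x)/3 − (4/3)·I. Substituting back brings back I: I = -exp(-3*x)*sin(4*x)/3 - 4*exp(-3*x)*cos(4*x)/9 − (16/9)·I.
Solving for I: (1 + 16/9)·I equals the remaining terms, so I = (9/25)·(-exp(-3*x)*sin(4*x)/3 - 4*exp(-3*x)*cos(4*x)/9).

-3*exp(-3*x)*sin(4*x)/25 - 4*exp(-3*x)*cos(4*x)/25 + C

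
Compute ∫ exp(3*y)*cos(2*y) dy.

2*exp(3*y)*sin(2*y)/13 + 3*exp(3*y)*cos(2*y)/13 + C

Let I denote the integral. Integrate by parts with u = cos(2*y), dv = exp(3*y) dy, so v = exp(3*y)/3: I = exp(3*y)*cos(2*y)/3 + (2/3)·∫ exp(3*y)*sin(2*y) dy.
Apply parts again with u = sin(2*y), dv = exp(3*y) dy: ∫ exp(3*y)*sin(2*y) dy = exp(3*y)*sin(2*y)/3 − (2/3)·I. Substituting back brings back I: I = 2*exp(3*y)*sin(2*y)/9 + exp(3*y)*cos(2*y)/3 − (4/9)·I.
Solving for I: (1 + 4/9)·I equals the remaining terms, so I = (9/13)·(2*exp(3*y)*sin(2*y)/9 + exp(3*y)*cos(2*y)/3).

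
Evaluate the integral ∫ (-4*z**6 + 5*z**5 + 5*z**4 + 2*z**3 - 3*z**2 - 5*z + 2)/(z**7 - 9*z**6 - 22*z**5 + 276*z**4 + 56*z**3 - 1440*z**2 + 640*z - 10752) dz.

-374050*log(z - 7)/19239 + 17621*log(z - 6)/1000 - 4961*log(z - 4)/3840 - 669777*log(z + 4)/774400 - 2321*log(z**2 + 4)/212000 - 1057*atan(z/2)/26500 - 10189/(8800*z + 35200) + C

Factor the denominator: (z - 7)*(z - 6)*(z - 4)*(z + 4)**2*(z**2 + 4).
Partial-fraction decomposition: -(2321*z + 8456)/(106000*(z**2 + 4)) - 669777/(774400*(z + 4)) + 10189/(8800*(z + 4)**2) - 4961/(3840*(z - 4)) + 17621/(1000*(z - 6)) - 374050/(19239*(z - 7)).
Integrate each term; A/(z−a) gives A·log|z−a|; the (Bz+D)/(z²+p²) term gives a log and an atan.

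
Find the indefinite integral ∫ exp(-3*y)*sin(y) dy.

-3*exp(-3*y)*sin(y)/10 - exp(-3*y)*cos(y)/10 + C

Let I denote the integral. Integrate by parts with u = sin(y), dv = exp(-3*y) dy, so v = -exp(-3*y)/3: I = -exp(-3*y)*sin(y)/3 + (1/3)·∫ exp(-3*y)*cos(y) dy.
Apply parts again with u = cos(y), dv = exp(-3*y) dy: ∫ exp(-3*y)*cos(y) dy = -exp(-3*y)*cos(y)/3 − (1/3)·I. Substituting back brings back I: I = -exp(-3*y)*sin(y)/3 - exp(-3*y)*cos(y)/9 − (1/9)·I.
Solving for I: (1 + 1/9)·I equals the remaining terms, so I = (9/10)·(-exp(-3*y)*sin(y)/3 - exp(-3*y)*cos(y)/9).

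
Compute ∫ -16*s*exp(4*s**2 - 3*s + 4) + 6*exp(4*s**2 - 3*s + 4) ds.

Let u = 4*s**2 - 3*s + 4, so du = (8*s - 3) ds.
Rewriting, the integral becomes -2·∫ e^u du = -2·e^u.
Substituting back, u = 4*s**2 - 3*s + 4.

-2*exp(4*s**2 - 3*s + 4) + C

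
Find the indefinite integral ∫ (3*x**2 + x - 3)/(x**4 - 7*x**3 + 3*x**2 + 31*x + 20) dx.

Factor the denominator: (x - 5)*(x - 4)*(x + 1)**2.
Partial-fraction decomposition: -161/(900*(x + 1)) - 1/(30*(x + 1)**2) - 49/(25*(x - 4)) + 77/(36*(x - 5)).
Integrate each term; A/(x−a) gives A·log|x−a|; A/(x−a)² gives −A/(x−a).

77*log(x - 5)/36 - 49*log(x - 4)/25 - 161*log(x + 1)/900 + 1/(30*x + 30) + C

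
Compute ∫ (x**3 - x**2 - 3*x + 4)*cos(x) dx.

x**3*sin(x) - x**2*sin(x) + 3*x**2*cos(x) - 9*x*sin(x) - 2*x*cos(x) + 6*sin(x) - 9*cos(x) + C

Use integration by parts with u = x**3 - x**2 - 3*x + 4, dv = cos(x) dx, so v = sin(x).
Apply parts 3 times (tabular method): alternate signs, differentiate u down to 0, integrate dv up.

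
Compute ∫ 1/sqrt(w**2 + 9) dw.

log(w + sqrt(w**2 + 9)) + C

Substitute w = 3·tan(θ), so dw = 3·sec(θ)^2 dθ and the radical becomes sqrt(w**2 + 9) = 3·sec(θ) by the Pythagorean identity.
Integrate the resulting trig expression in θ, then back-substitute tan(θ) = w/3, sec(θ) = sqrt(w**2 + 9)/3 (absorbing any constant into C).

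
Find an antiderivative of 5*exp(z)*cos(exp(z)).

Let u = exp(z), so du = (exp(z)) dz.
Rewriting, the integral becomes 5·∫ cos(u) du = 5·sin(u).
Substituting back, u = exp(z).

5*sin(exp(z)) + C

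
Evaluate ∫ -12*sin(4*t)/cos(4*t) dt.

Let u = cos(4*t), so du = (-4*sin(4*t)) dt.
Rewriting, the integral becomes 3·∫ 1/u du = 3·log(u).
Substituting back, u = cos(4*t).

3*log(cos(4*t)) + C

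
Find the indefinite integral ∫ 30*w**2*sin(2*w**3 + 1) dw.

-5*cos(2*w**3 + 1) + C

Let u = 2*w**3 + 1, so du = (6*w**2) dw.
Rewriting, the integral becomes 5·∫ sin(u) du = 5·-cos(u).
Substituting back, u = 2*w**3 + 1.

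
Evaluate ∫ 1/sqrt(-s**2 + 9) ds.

asin(s/3) + C

Substitute s = 3·sin(θ), so ds = 3·cos(θ) dθ and the radical becomes sqrt(-s**2 + 9) = 3·cos(θ) by the Pythagorean identity.
Integrate the resulting trig expression in θ, then back-substitute θ = asin(s/3), sin(θ) = s/3, cos(θ) = sqrt(-s**2 + 9)/3 (absorbing any constant into C).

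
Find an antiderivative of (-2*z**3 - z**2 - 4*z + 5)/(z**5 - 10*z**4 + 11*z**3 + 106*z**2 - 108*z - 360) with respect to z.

-487*log(z - 6)/192 + 145*log(z - 5)/49 - 7*log(z - 3)/15 + 689*log(z + 2)/15680 + 5/(56*z + 112) + C

Factor the denominator: (z - 6)*(z - 5)*(z - 3)*(z + 2)**2.
Partial-fraction decomposition: 689/(15680*(z + 2)) - 5/(56*(z + 2)**2) - 7/(15*(z - 3)) + 145/(49*(z - 5)) - 487/(192*(z - 6)).
Integrate each term; A/(z−a) gives A·log|z−a|; A/(z−a)² gives −A/(z−a).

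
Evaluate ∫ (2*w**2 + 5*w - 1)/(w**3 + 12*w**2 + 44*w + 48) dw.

-3*log(w + 2)/8 - 11*log(w + 4)/4 + 41*log(w + 6)/8 + C

Factor the denominator: (w + 2)*(w + 4)*(w + 6).
Partial-fraction decomposition: 41/(8*(w + 6)) - 11/(4*(w + 4)) - 3/(8*(w + 2)).
Integrate each term: A/(w−a) contributes A·log|w−a|.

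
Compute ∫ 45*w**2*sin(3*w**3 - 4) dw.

Let u = 3*w**3 - 4, so du = (9*w**2) dw.
Rewriting, the integral becomes 5·∫ sin(u) du = 5·-cos(u).
Substituting back, u = 3*w**3 - 4.

-5*cos(3*w**3 - 4) + C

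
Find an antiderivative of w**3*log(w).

w**4*log(w)/4 - w**4/16 + C

Use integration by parts with u = log(w), dv = w**3 dw.
Then du = 1/w dw and v = w**4/4.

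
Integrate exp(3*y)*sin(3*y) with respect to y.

Let I denote the integral. Integrate by parts with u = sin(3*y), dv = exp(3*y) dy, so v = exp(3*y)/3: I = exp(3*y)*sin(3*y)/3 − ∫ exp(3*y)*cos(3*y) dy.
Apply parts again with u = cos(3*y), dv = exp(3*y) dy: ∫ exp(3*y)*cos(3*y) dy = exp(3*y)*cos(3*y)/3 + I. Substituting back brings back I: I = exp(3*y)*sin(3*y)/3 - exp(3*y)*cos(3*y)/3 − I.
Solving for I: (1 + 1)·I equals the remaining terms, so I = (1/2)·(exp(3*y)*sin(3*y)/3 - exp(3*y)*cos(3*y)/3).

exp(3*y)*sin(3*y)/6 - exp(3*y)*cos(3*y)/6 + C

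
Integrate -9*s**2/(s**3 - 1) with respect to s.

-3*log(s**3 - 1) + C

Let u = s**3 - 1, so du = (3*s**2) ds.
Rewriting, the integral becomes -3·∫ 1/u du = -3·log(u).
Substituting back, u = s**3 - 1.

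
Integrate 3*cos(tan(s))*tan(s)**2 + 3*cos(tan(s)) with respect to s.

Let u = tan(s), so du = (tan(s)**2 + 1) ds.
Rewriting, the integral becomes 3·∫ cos(u) du = 3·sin(u).
Substituting back, u = tan(s).

3*sin(tan(s)) + C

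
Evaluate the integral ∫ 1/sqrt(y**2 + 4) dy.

Substitute y = 2·tan(θ), so dy = 2·sec(θ)^2 dθ and the radical becomes sqrt(y**2 + 4) = 2·sec(θ) by the Pythagorean identity.
Integrate the resulting trig expression in θ, then back-substitute tan(θ) = y/2, sec(θ) = sqrt(y**2 + 4)/2 (absorbing any constant into C).

log(y + sqrt(y**2 + 4)) + C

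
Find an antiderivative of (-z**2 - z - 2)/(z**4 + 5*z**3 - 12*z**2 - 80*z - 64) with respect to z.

-11*log(z - 4)/160 + 2*log(z + 1)/45 + 7*log(z + 4)/288 + 7/(12*z + 48) + C

Factor the denominator: (z - 4)*(z + 1)*(z + 4)**2.
Partial-fraction decomposition: 7/(288*(z + 4)) - 7/(12*(z + 4)**2) + 2/(45*(z + 1)) - 11/(160*(z - 4)).
Integrate each term; A/(z−a) gives A·log|z−a|; A/(z−a)² gives −A/(z−a).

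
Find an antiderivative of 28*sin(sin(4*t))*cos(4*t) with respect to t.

Let u = sin(4*t), so du = (4*cos(4*t)) dt.
Rewriting, the integral becomes 7·∫ sin(u) du = 7·-cos(u).
Substituting back, u = sin(4*t).

-7*cos(sin(4*t)) + C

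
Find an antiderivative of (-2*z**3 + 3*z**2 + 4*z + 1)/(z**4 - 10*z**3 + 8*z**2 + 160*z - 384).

Factor the denominator: (z - 6)*(z - 4)**2*(z + 4).
Partial-fraction decomposition: -161/(640*(z + 4)) + 733/(128*(z - 4)) + 63/(16*(z - 4)**2) - 299/(40*(z - 6)).
Integrate each term; A/(z−a) gives A·log|z−a|; A/(z−a)² gives −A/(z−a).

-299*log(z - 6)/40 + 733*log(z - 4)/128 - 161*log(z + 4)/640 - 63/(16*z - 64) + C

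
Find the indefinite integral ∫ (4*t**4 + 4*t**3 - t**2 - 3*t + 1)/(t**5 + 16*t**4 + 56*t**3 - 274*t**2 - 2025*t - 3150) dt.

Factor the denominator: (t - 5)*(t + 3)*(t + 5)*(t + 6)*(t + 7).
Partial-fraction decomposition: 2735/(32*(t + 7)) - 4303/(33*(t + 6)) + 1991/(40*(t + 5)) - 217/(192*(t + 3)) + 987/(3520*(t - 5)).
Integrate each term: A/(t−a) contributes A·log|t−a|.

987*log(t - 5)/3520 - 217*log(t + 3)/192 + 1991*log(t + 5)/40 - 4303*log(t + 6)/33 + 2735*log(t + 7)/32 + C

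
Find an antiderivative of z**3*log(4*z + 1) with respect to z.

z**4*log(4*z + 1)/4 - z**4/16 + z**3/48 - z**2/128 + z/256 - log(4*z + 1)/1024 + C

Use integration by parts with u = log(4*z + 1), dv = z**3 dz.
Then du = 4/(4*z + 1) dz and v = z**4/4.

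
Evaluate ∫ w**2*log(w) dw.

Use integration by parts with u = log(w), dv = w**2 dw.
Then du = 1/w dw and v = w**3/3.

w**3*log(w)/3 - w**3/9 + C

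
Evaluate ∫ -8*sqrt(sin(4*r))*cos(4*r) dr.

Let u = sin(4*r), so du = (4*cos(4*r)) dr.
Rewriting, the integral becomes -2·∫ √u du = -2·(2/3)u^(3/2).
Substituting back, u = sin(4*r).

-4*sin(4*r)**(3/2)/3 + C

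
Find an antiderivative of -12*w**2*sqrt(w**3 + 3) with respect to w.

Let u = w**3 + 3, so du = (3*w**2) dw.
Rewriting, the integral becomes -4·∫ √u du = -4·(2/3)u^(3/2).
Substituting back, u = w**3 + 3.

-8*(w**3 + 3)**(3/2)/3 + C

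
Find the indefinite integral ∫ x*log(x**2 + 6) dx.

Let u = x**2 + 6, so du = (2*x) dx.
The integral becomes (1/2)·∫ log(u) du; integrate by parts with u′=log(u), dv′=du.

x**2*log(x**2 + 6)/2 - x**2/2 + 3*log(x**2 + 6) + C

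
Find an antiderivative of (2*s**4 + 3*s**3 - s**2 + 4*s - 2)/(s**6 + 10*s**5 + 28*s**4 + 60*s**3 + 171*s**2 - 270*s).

Factor the denominator: s*(s - 1)*(s + 5)*(s + 6)*(s**2 + 9).
Partial-fraction decomposition: (745*s + 321)/(4590*(s**2 + 9)) - 941/(945*(s + 6)) + 69/(85*(s + 5)) + 1/(70*(s - 1)) + 1/(135*s).
Integrate each term; A/(s−a) gives A·log|s−a|; the (Bs+D)/(s²+p²) term gives a log and an atan.

log(s)/135 + log(s - 1)/70 + 69*log(s + 5)/85 - 941*log(s + 6)/945 + 149*log(s**2 + 9)/1836 + 107*atan(s/3)/4590 + C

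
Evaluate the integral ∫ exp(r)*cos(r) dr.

exp(r)*sin(r)/2 + exp(r)*cos(r)/2 + C

Let I denote the integral. Integrate by parts with u = cos(r), dv = exp(r) dr, so v = exp(r): I = exp(r)*cos(r) + ∫ exp(r)*sin(r) dr.
Apply parts again with u = sin(r), dv = exp(r) dr: ∫ exp(r)*sin(r) dr = exp(r)*sin(r) − I. Substituting back brings back I: I = exp(r)*sin(r) + exp(r)*cos(r) − I.
Solving for I: (1 + 1)·I equals the remaining terms, so I = (1/2)·(exp(r)*sin(r) + exp(r)*cos(r)).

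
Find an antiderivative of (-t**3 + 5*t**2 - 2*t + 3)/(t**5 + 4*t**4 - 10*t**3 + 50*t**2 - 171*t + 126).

Factor the denominator: (t - 2)*(t - 1)*(t + 7)*(t**2 + 9).
Partial-fraction decomposition: -7*(19*t + 12)/(754*(t**2 + 9)) + 605/(4176*(t + 7)) - 1/(16*(t - 1)) + 11/(117*(t - 2)).
Integrate each term; A/(t−a) gives A·log|t−a|; the (Bt+D)/(t²+p²) term gives a log and an atan.

11*log(t - 2)/117 - log(t - 1)/16 + 605*log(t + 7)/4176 - 133*log(t**2 + 9)/1508 - 14*atan(t/3)/377 + C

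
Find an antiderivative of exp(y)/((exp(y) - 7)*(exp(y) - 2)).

log(exp(y) - 7)/5 - log(exp(y) - 2)/5 + C

Let u = e^y, du = e^y dy.
The integral becomes ∫ du/((u-2)(u-7)); decompose into partial fractions.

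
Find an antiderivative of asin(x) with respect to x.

x*asin(x) + sqrt(-x**2 + 1) + C

Use integration by parts with u = arcsin(x), dv = dx.
Then du = 1/sqrt(-x**2 + 1) dx.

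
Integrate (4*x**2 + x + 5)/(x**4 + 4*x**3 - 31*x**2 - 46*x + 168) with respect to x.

Factor the denominator: (x - 4)*(x - 2)*(x + 3)*(x + 7).
Partial-fraction decomposition: -97/(198*(x + 7)) + 19/(70*(x + 3)) - 23/(90*(x - 2)) + 73/(154*(x - 4)).
Integrate each term: A/(x−a) contributes A·log|x−a|.

73*log(x - 4)/154 - 23*log(x - 2)/90 + 19*log(x + 3)/70 - 97*log(x + 7)/198 + C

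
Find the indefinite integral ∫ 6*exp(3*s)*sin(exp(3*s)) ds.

-2*cos(exp(3*s)) + C

Let u = exp(3*s), so du = (3*exp(3*s)) ds.
Rewriting, the integral becomes 2·∫ sin(u) du = 2·-cos(u).
Substituting back, u = exp(3*s).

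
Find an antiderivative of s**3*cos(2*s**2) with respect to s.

Let u = s², du = 2s ds; rewrite as (1/2)∫ u^1·cos(2u) du.
Now integrate by parts 1 time.

s**2*sin(2*s**2)/4 + cos(2*s**2)/8 + C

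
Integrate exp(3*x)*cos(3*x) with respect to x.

Let I denote the integral. Integrate by parts with u = cos(3*x), dv = exp(3*x) dx, so v = exp(3*x)/3: I = exp(3*x)*cos(3*x)/3 + ∫ exp(3*x)*sin(3*x) dx.
Apply parts again with u = sin(3*x), dv = exp(3*x) dx: ∫ exp(3*x)*sin(3*x) dx = exp(3*x)*sin(3*x)/3 − I. Substituting back brings back I: I = exp(3*x)*sin(3*x)/3 + exp(3*x)*cos(3*x)/3 − I.
Solving for I: (1 + 1)·I equals the remaining terms, so I = (1/2)·(exp(3*x)*sin(3*x)/3 + exp(3*x)*cos(3*x)/3).

exp(3*x)*sin(3*x)/6 + exp(3*x)*cos(3*x)/6 + C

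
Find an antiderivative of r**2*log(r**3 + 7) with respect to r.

r**3*log(r**3 + 7)/3 - r**3/3 + 7*log(r**3 + 7)/3 + C

Let u = r**3 + 7, so du = (3*r**2) dr.
The integral becomes (1/3)·∫ log(u) du; integrate by parts with u′=log(u), dv′=du.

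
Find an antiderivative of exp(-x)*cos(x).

Let I denote the integral. Integrate by parts with u = cos(x), dv = exp(-x) dx, so v = -exp(-x): I = -exp(-x)*cos(x) − ∫ exp(-x)*sin(x) dx.
Apply parts again with u = sin(x), dv = exp(-x) dx: ∫ exp(-x)*sin(x) dx = -exp(-x)*sin(x) + I. Substituting back brings back I: I = exp(-x)*sin(x) - exp(-x)*cos(x) − I.
Solving for I: (1 + 1)·I equals the remaining terms, so I = (1/2)·(exp(-x)*sin(x) - exp(-x)*cos(x)).

exp(-x)*sin(x)/2 - exp(-x)*cos(x)/2 + C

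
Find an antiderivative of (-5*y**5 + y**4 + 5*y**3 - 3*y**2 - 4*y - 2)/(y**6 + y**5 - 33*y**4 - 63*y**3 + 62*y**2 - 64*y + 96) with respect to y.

Factor the denominator: (y - 6)*(y - 1)*(y + 4)**2*(y**2 + 1).
Partial-fraction decomposition: -2*(426*y - 293)/(10693*(y**2 + 1)) - 214719/(72250*(y + 4)) + 2511/(425*(y + 4)**2) + 4/(125*(y - 1)) - 18319/(9250*(y - 6)).
Integrate each term; A/(y−a) gives A·log|y−a|; the (By+D)/(y²+p²) term gives a log and an atan.

-18319*log(y - 6)/9250 + 4*log(y - 1)/125 - 214719*log(y + 4)/72250 - 426*log(y**2 + 1)/10693 + 586*atan(y)/10693 - 2511/(425*y + 1700) + C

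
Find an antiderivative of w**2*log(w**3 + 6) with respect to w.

Let u = w**3 + 6, so du = (3*w**2) dw.
The integral becomes (1/3)·∫ log(u) du; integrate by parts with u′=log(u), dv′=du.

w**3*log(w**3 + 6)/3 - w**3/3 + 2*log(w**3 + 6) + C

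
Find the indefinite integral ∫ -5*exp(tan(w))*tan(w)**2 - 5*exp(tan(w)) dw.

Let u = tan(w), so du = (tan(w)**2 + 1) dw.
Rewriting, the integral becomes -5·∫ e^u du = -5·e^u.
Substituting back, u = tan(w).

-5*exp(tan(w)) + C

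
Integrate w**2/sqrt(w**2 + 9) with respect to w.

Substitute w = 3·tan(θ), so dw = 3·sec(θ)^2 dθ and the radical becomes sqrt(w**2 + 9) = 3·sec(θ) by the Pythagorean identity.
Integrate the resulting trig expression in θ, then back-substitute tan(θ) = w/3, sec(θ) = sqrt(w**2 + 9)/3 (absorbing any constant into C).

w*sqrt(w**2 + 9)/2 - 9*log(w + sqrt(w**2 + 9))/2 + C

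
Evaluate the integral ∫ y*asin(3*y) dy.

Use integration by parts with u = arcsin(3*y), dv = y dy.
Then du = 3/sqrt(-9*y**2 + 1) dy.

y**2*asin(3*y)/2 + y*sqrt(-9*y**2 + 1)/12 - asin(3*y)/36 + C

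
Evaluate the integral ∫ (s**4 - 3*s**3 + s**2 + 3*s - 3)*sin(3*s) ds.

-s**4*cos(3*s)/3 + 4*s**3*sin(3*s)/9 + s**3*cos(3*s) - s**2*sin(3*s) + s**2*cos(3*s)/9 - 2*s*sin(3*s)/27 - 5*s*cos(3*s)/3 + 5*sin(3*s)/9 + 79*cos(3*s)/81 + C

Use integration by parts with u = s**4 - 3*s**3 + s**2 + 3*s - 3, dv = sin(3*s) ds, so v = -cos(3*s)/3.
Apply parts 4 times (tabular method): alternate signs, differentiate u down to 0, integrate dv up.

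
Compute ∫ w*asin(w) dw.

Use integration by parts with u = arcsin(w), dv = w dw.
Then du = 1/sqrt(-w**2 + 1) dw.

w**2*asin(w)/2 + w*sqrt(-w**2 + 1)/4 - asin(w)/4 + C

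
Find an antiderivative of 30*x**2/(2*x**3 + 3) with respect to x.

Let u = 2*x**3 + 3, so du = (6*x**2) dx.
Rewriting, the integral becomes 5·∫ 1/u du = 5·log(u).
Substituting back, u = 2*x**3 + 3.

5*log(2*x**3 + 3) + C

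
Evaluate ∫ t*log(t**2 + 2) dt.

t**2*log(t**2 + 2)/2 - t**2/2 + log(t**2 + 2) + C

Let u = t**2 + 2, so du = (2*t) dt.
The integral becomes (1/2)·∫ log(u) du; integrate by parts with u′=log(u), dv′=du.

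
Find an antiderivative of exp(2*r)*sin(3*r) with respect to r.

Let I denote the integral. Integrate by parts with u = sin(3*r), dv = exp(2*r) dr, so v = exp(2*r)/2: I = exp(2*r)*sin(3*r)/2 − (3/2)·∫ exp(2*r)*cos(3*r) dr.
Apply parts again with u = cos(3*r), dv = exp(2*r) dr: ∫ exp(2*r)*cos(3*r) dr = exp(2*r)*cos(3*r)/2 + (3/2)·I. Substituting back brings back I: I = exp(2*r)*sin(3*r)/2 - 3*exp(2*r)*cos(3*r)/4 − (9/4)·I.
Solving for I: (1 + 9/4)·I equals the remaining terms, so I = (4/13)·(exp(2*r)*sin(3*r)/2 - 3*exp(2*r)*cos(3*r)/4).

2*exp(2*r)*sin(3*r)/13 - 3*exp(2*r)*cos(3*r)/13 + C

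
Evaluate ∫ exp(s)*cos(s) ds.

exp(s)*sin(s)/2 + exp(s)*cos(s)/2 + C

Let I denote the integral. Integrate by parts with u = cos(s), dv = exp(s) ds, so v = exp(s): I = exp(s)*cos(s) + ∫ exp(s)*sin(s) ds.
Apply parts again with u = sin(s), dv = exp(s) ds: ∫ exp(s)*sin(s) ds = exp(s)*sin(s) − I. Substituting back brings back I: I = exp(s)*sin(s) + exp(s)*cos(s) − I.
Solving for I: (1 + 1)·I equals the remaining terms, so I = (1/2)·(exp(s)*sin(s) + exp(s)*cos(s)).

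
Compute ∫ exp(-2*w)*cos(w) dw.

exp(-2*w)*sin(w)/5 - 2*exp(-2*w)*cos(w)/5 + C

Let I denote the integral. Integrate by parts with u = cos(w), dv = exp(-2*w) dw, so v = -exp(-2*w)/2: I = -exp(-2*w)*cos(w)/2 − (1/2)·∫ exp(-2*w)*sin(w) dw.
Apply parts again with u = sin(w), dv = exp(-2*w) dw: ∫ exp(-2*w)*sin(w) dw = -exp(-2*w)*sin(w)/2 + (1/2)·I. Substituting back brings back I: I = exp(-2*w)*sin(w)/4 - exp(-2*w)*cos(w)/2 − (1/4)·I.
Solving for I: (1 + 1/4)·I equals the remaining terms, so I = (4/5)·(exp(-2*w)*sin(w)/4 - exp(-2*w)*cos(w)/2).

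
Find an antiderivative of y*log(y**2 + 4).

Let u = y**2 + 4, so du = (2*y) dy.
The integral becomes (1/2)·∫ log(u) du; integrate by parts with u′=log(u), dv′=du.

y**2*log(y**2 + 4)/2 - y**2/2 + 2*log(y**2 + 4) + C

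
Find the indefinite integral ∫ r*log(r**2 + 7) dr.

r**2*log(r**2 + 7)/2 - r**2/2 + 7*log(r**2 + 7)/2 + C

Let u = r**2 + 7, so du = (2*r) dr.
The integral becomes (1/2)·∫ log(u) du; integrate by parts with u′=log(u), dv′=du.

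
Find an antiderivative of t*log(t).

t**2*log(t)/2 - t**2/4 + C

Use integration by parts with u = log(t), dv = t dt.
Then du = 1/t dt and v = t**2/2.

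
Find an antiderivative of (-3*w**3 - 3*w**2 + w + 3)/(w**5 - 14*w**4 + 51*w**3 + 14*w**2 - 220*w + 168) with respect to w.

Factor the denominator: (w - 7)*(w - 6)*(w - 2)*(w - 1)*(w + 2).
Partial-fraction decomposition: 13/(864*(w + 2)) + 1/(45*(w - 1)) - 31/(80*(w - 2)) + 747/(160*(w - 6)) - 583/(135*(w - 7)).
Integrate each term: A/(w−a) contributes A·log|w−a|.

-583*log(w - 7)/135 + 747*log(w - 6)/160 - 31*log(w - 2)/80 + log(w - 1)/45 + 13*log(w + 2)/864 + C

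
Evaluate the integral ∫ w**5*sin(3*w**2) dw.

-w**4*cos(3*w**2)/6 + w**2*sin(3*w**2)/9 + cos(3*w**2)/27 + C

Let u = w², du = 2w dw; rewrite as (1/2)∫ u^2·sin(3u) du.
Now integrate by parts 2 times.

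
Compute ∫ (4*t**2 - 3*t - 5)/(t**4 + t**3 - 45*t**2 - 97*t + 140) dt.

Factor the denominator: (t - 7)*(t - 1)*(t + 4)*(t + 5).
Partial-fraction decomposition: -55/(36*(t + 5)) + 71/(55*(t + 4)) + 1/(45*(t - 1)) + 85/(396*(t - 7)).
Integrate each term: A/(t−a) contributes A·log|t−a|.

85*log(t - 7)/396 + log(t - 1)/45 + 71*log(t + 4)/55 - 55*log(t + 5)/36 + C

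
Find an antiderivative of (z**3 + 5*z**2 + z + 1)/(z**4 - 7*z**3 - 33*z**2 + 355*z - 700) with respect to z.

Factor the denominator: (z - 5)**2*(z - 4)*(z + 7).
Partial-fraction decomposition: 13/(198*(z + 7)) + 149/(11*(z - 4)) - 227/(18*(z - 5)) + 64/(3*(z - 5)**2).
Integrate each term; A/(z−a) gives A·log|z−a|; A/(z−a)² gives −A/(z−a).

-227*log(z - 5)/18 + 149*log(z - 4)/11 + 13*log(z + 7)/198 - 64/(3*z - 15) + C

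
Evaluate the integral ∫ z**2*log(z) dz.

z**3*log(z)/3 - z**3/9 + C

Use integration by parts with u = log(z), dv = z**2 dz.
Then du = 1/z dz and v = z**3/3.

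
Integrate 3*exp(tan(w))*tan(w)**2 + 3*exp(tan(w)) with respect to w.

Let u = tan(w), so du = (tan(w)**2 + 1) dw.
Rewriting, the integral becomes 3·∫ e^u du = 3·e^u.
Substituting back, u = tan(w).

3*exp(tan(w)) + C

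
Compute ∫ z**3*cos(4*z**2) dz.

Let u = z², du = 2z dz; rewrite as (1/2)∫ u^1·cos(4u) du.
Now integrate by parts 1 time.

z**2*sin(4*z**2)/8 + cos(4*z**2)/32 + C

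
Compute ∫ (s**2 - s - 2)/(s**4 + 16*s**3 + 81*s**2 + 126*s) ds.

-log(s)/63 - 5*log(s + 3)/18 + 20*log(s + 6)/9 - 27*log(s + 7)/14 + C

Factor the denominator: s*(s + 3)*(s + 6)*(s + 7).
Partial-fraction decomposition: -27/(14*(s + 7)) + 20/(9*(s + 6)) - 5/(18*(s + 3)) - 1/(63*s).
Integrate each term: A/(s−a) contributes A·log|s−a|.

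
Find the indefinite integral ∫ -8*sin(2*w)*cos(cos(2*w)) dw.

4*sin(cos(2*w)) + C

Let u = cos(2*w), so du = (-2*sin(2*w)) dw.
Rewriting, the integral becomes 4·∫ cos(u) du = 4·sin(u).
Substituting back, u = cos(2*w).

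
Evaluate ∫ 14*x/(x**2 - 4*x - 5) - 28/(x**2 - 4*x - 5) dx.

7*log(x**2 - 4*x - 5) + C

Let u = x**2 - 4*x - 5, so du = (2*x - 4) dx.
Rewriting, the integral becomes 7·∫ 1/u du = 7·log(u).
Substituting back, u = x**2 - 4*x - 5.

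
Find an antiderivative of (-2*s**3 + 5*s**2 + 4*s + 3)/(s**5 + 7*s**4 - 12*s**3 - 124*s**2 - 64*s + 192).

Factor the denominator: (s - 4)*(s - 1)*(s + 2)*(s + 4)*(s + 6).
Partial-fraction decomposition: 591/(560*(s + 6)) - 39/(32*(s + 4)) + 31/(144*(s + 2)) - 2/(63*(s - 1)) - 29/(1440*(s - 4)).
Integrate each term: A/(s−a) contributes A·log|s−a|.

-29*log(s - 4)/1440 - 2*log(s - 1)/63 + 31*log(s + 2)/144 - 39*log(s + 4)/32 + 591*log(s + 6)/560 + C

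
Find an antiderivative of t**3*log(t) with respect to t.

Use integration by parts with u = log(t), dv = t**3 dt.
Then du = 1/t dt and v = t**4/4.

t**4*log(t)/4 - t**4/16 + C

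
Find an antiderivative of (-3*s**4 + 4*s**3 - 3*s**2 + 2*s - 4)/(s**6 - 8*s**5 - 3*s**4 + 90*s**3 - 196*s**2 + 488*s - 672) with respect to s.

Factor the denominator: (s - 7)*(s - 3)*(s - 2)*(s + 4)*(s**2 + 4).
Partial-fraction decomposition: (987*s - 458)/(13780*(s**2 + 4)) + 271/(2310*(s + 4)) - 7/(60*(s - 2)) + 40/(91*(s - 3)) - 1492/(2915*(s - 7)).
Integrate each term; A/(s−a) gives A·log|s−a|; the (Bs+D)/(s²+p²) term gives a log and an atan.

-1492*log(s - 7)/2915 + 40*log(s - 3)/91 - 7*log(s - 2)/60 + 271*log(s + 4)/2310 + 987*log(s**2 + 4)/27560 - 229*atan(s/2)/13780 + C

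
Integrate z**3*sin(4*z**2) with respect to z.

Let u = z², du = 2z dz; rewrite as (1/2)∫ u^1·sin(4u) du.
Now integrate by parts 1 time.

-z**2*cos(4*z**2)/8 + sin(4*z**2)/32 + C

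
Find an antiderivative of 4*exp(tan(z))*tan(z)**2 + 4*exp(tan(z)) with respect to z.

4*exp(tan(z)) + C

Let u = tan(z), so du = (tan(z)**2 + 1) dz.
Rewriting, the integral becomes 4·∫ e^u du = 4·e^u.
Substituting back, u = tan(z).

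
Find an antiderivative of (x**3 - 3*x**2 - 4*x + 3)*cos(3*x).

x**3*sin(3*x)/3 - x**2*sin(3*x) + x**2*cos(3*x)/3 - 14*x*sin(3*x)/9 - 2*x*cos(3*x)/3 + 11*sin(3*x)/9 - 14*cos(3*x)/27 + C

Use integration by parts with u = x**3 - 3*x**2 - 4*x + 3, dv = cos(3*x) dx, so v = sin(3*x)/3.
Apply parts 3 times (tabular method): alternate signs, differentiate u down to 0, integrate dv up.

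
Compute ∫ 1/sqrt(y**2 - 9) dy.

log(y + sqrt(y**2 - 9)) + C

Substitute y = 3·sec(θ), so dy = 3·sec(θ)*tan(θ) dθ and the radical becomes sqrt(y**2 - 9) = 3·tan(θ) by the Pythagorean identity.
Integrate the resulting trig expression in θ, then back-substitute sec(θ) = y/3, tan(θ) = sqrt(y**2 - 9)/3 (absorbing any constant into C).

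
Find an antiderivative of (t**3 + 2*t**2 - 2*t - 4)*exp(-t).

Use integration by parts with u = t**3 + 2*t**2 - 2*t - 4, dv = exp(-t) dt, so v = -exp(-t).
Apply parts 3 times (tabular method): alternate signs, differentiate u down to 0, integrate dv up.

(-t**3 - 5*t**2 - 8*t - 4)*exp(-t) + C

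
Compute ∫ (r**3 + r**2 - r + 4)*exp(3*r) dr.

Use integration by parts with u = r**3 + r**2 - r + 4, dv = exp(3*r) dr, so v = exp(3*r)/3.
Apply parts 3 times (tabular method): alternate signs, differentiate u down to 0, integrate dv up.

(3*r**3 - 3*r + 13)*exp(3*r)/9 + C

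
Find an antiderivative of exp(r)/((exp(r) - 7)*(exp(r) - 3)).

log(exp(r) - 7)/4 - log(exp(r) - 3)/4 + C

Let u = e^r, du = e^r dr.
The integral becomes ∫ du/((u-7)(u-3)); decompose into partial fractions.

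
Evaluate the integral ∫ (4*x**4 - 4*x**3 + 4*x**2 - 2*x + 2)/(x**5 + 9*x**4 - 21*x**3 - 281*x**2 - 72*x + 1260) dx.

523*log(x - 5)/792 - 23*log(x - 2)/540 + 119*log(x + 3)/120 - 3103*log(x + 6)/132 + 2797*log(x + 7)/108 + C

Factor the denominator: (x - 5)*(x - 2)*(x + 3)*(x + 6)*(x + 7).
Partial-fraction decomposition: 2797/(108*(x + 7)) - 3103/(132*(x + 6)) + 119/(120*(x + 3)) - 23/(540*(x - 2)) + 523/(792*(x - 5)).
Integrate each term: A/(x−a) contributes A·log|x−a|.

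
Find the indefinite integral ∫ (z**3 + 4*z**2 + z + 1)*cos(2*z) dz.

Use integration by parts with u = z**3 + 4*z**2 + z + 1, dv = cos(2*z) dz, so v = sin(2*z)/2.
Apply parts 3 times (tabular method): alternate signs, differentiate u down to 0, integrate dv up.

z**3*sin(2*z)/2 + 2*z**2*sin(2*z) + 3*z**2*cos(2*z)/4 - z*sin(2*z)/4 + 2*z*cos(2*z) - sin(2*z)/2 - cos(2*z)/8 + C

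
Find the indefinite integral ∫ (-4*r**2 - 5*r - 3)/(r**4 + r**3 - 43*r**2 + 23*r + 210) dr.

Factor the denominator: (r - 5)*(r - 3)*(r + 2)*(r + 7).
Partial-fraction decomposition: 41/(150*(r + 7)) - 9/(175*(r + 2)) + 27/(50*(r - 3)) - 16/(21*(r - 5)).
Integrate each term: A/(r−a) contributes A·log|r−a|.

-16*log(r - 5)/21 + 27*log(r - 3)/50 - 9*log(r + 2)/175 + 41*log(r + 7)/150 + C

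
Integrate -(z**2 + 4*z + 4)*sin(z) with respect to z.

z**2*cos(z) - 2*z*sin(z) + 4*z*cos(z) - 4*sin(z) + 2*cos(z) + C

Use integration by parts with u = z**2 + 4*z + 4, dv = -sin(z) dz, so v = cos(z).
Apply parts 2 times (tabular method): alternate signs, differentiate u down to 0, integrate dv up.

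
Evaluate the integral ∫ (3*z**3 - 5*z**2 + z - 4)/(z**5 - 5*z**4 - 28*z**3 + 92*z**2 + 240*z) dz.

-log(z)/60 + 47*log(z - 6)/48 - 251*log(z - 5)/315 + 25*log(z + 2)/112 - 7*log(z + 4)/18 + C

Factor the denominator: z*(z - 6)*(z - 5)*(z + 2)*(z + 4).
Partial-fraction decomposition: -7/(18*(z + 4)) + 25/(112*(z + 2)) - 251/(315*(z - 5)) + 47/(48*(z - 6)) - 1/(60*z).
Integrate each term: A/(z−a) contributes A·log|z−a|.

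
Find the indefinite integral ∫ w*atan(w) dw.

w**2*atan(w)/2 - w/2 + atan(w)/2 + C

Use integration by parts with u = arctan(w), dv = w dw.
Then du = 1/(w**2 + 1) dw.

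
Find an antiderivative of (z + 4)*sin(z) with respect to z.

Use integration by parts with u = z + 4, dv = sin(z) dz, so v = -cos(z).
Apply parts 1 times (tabular method): alternate signs, differentiate u down to 0, integrate dv up.

-z*cos(z) + sin(z) - 4*cos(z) + C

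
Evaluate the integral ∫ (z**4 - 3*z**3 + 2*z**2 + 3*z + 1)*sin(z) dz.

-z**4*cos(z) + 4*z**3*sin(z) + 3*z**3*cos(z) - 9*z**2*sin(z) + 10*z**2*cos(z) - 20*z*sin(z) - 21*z*cos(z) + 21*sin(z) - 21*cos(z) + C

Use integration by parts with u = z**4 - 3*z**3 + 2*z**2 + 3*z + 1, dv = sin(z) dz, so v = -cos(z).
Apply parts 4 times (tabular method): alternate signs, differentiate u down to 0, integrate dv up.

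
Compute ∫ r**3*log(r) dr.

Use integration by parts with u = log(r), dv = r**3 dr.
Then du = 1/r dr and v = r**4/4.

r**4*log(r)/4 - r**4/16 + C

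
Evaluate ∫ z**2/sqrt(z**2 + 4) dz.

Substitute z = 2·tan(θ), so dz = 2·sec(θ)^2 dθ and the radical becomes sqrt(z**2 + 4) = 2·sec(θ) by the Pythagorean identity.
Integrate the resulting trig expression in θ, then back-substitute tan(θ) = z/2, sec(θ) = sqrt(z**2 + 4)/2 (absorbing any constant into C).

z*sqrt(z**2 + 4)/2 - 2*log(z + sqrt(z**2 + 4)) + C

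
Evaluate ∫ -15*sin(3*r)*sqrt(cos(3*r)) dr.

Let u = cos(3*r), so du = (-3*sin(3*r)) dr.
Rewriting, the integral becomes 5·∫ √u du = 5·(2/3)u^(3/2).
Substituting back, u = cos(3*r).

10*cos(3*r)**(3/2)/3 + C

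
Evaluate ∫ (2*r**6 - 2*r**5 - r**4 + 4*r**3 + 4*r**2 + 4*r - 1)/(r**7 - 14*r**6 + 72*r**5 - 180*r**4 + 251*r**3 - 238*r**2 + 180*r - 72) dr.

15499*log(r - 6)/1776 - 523*log(r - 3)/30 + 4067*log(r - 2)/400 + log(r - 1)/2 + 18*log(r**2 + 1)/925 - 43*atan(r)/925 - 103/(20*r - 40) + C

Factor the denominator: (r - 6)*(r - 3)*(r - 2)**2*(r - 1)*(r**2 + 1).
Partial-fraction decomposition: (36*r - 43)/(925*(r**2 + 1)) + 1/(2*(r - 1)) + 4067/(400*(r - 2)) + 103/(20*(r - 2)**2) - 523/(30*(r - 3)) + 15499/(1776*(r - 6)).
Integrate each term; A/(r−a) gives A·log|r−a|; the (Br+D)/(r²+p²) term gives a log and an atan.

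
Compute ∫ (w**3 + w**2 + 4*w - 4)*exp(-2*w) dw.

(-4*w**3 - 10*w**2 - 26*w + 3)*exp(-2*w)/8 + C

Use integration by parts with u = w**3 + w**2 + 4*w - 4, dv = exp(-2*w) dw, so v = -exp(-2*w)/2.
Apply parts 3 times (tabular method): alternate signs, differentiate u down to 0, integrate dv up.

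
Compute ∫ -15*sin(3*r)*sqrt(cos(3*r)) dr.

10*cos(3*r)**(3/2)/3 + C

Let u = cos(3*r), so du = (-3*sin(3*r)) dr.
Rewriting, the integral becomes 5·∫ √u du = 5·(2/3)u^(3/2).
Substituting back, u = cos(3*r).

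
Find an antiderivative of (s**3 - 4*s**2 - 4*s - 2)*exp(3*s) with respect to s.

(9*s**3 - 45*s**2 - 6*s - 16)*exp(3*s)/27 + C

Use integration by parts with u = s**3 - 4*s**2 - 4*s - 2, dv = exp(3*s) ds, so v = exp(3*s)/3.
Apply parts 3 times (tabular method): alternate signs, differentiate u down to 0, integrate dv up.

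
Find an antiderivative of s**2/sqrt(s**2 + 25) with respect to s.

Substitute s = 5·tan(θ), so ds = 5·sec(θ)^2 dθ and the radical becomes sqrt(s**2 + 25) = 5·sec(θ) by the Pythagorean identity.
Integrate the resulting trig expression in θ, then back-substitute tan(θ) = s/5, sec(θ) = sqrt(s**2 + 25)/5 (absorbing any constant into C).

s*sqrt(s**2 + 25)/2 - 25*log(s + sqrt(s**2 + 25))/2 + C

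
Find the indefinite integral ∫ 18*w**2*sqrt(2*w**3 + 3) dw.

2*(2*w**3 + 3)**(3/2) + C

Let u = 2*w**3 + 3, so du = (6*w**2) dw.
Rewriting, the integral becomes 3·∫ √u du = 3·(2/3)u^(3/2).
Substituting back, u = 2*w**3 + 3.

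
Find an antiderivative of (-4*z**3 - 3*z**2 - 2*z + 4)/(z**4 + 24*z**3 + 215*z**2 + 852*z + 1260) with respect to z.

439*log(z + 5)/2 + 398*log(z + 6) - 1243*log(z + 7)/2 + 772/(z + 6) + C

Factor the denominator: (z + 5)*(z + 6)**2*(z + 7).
Partial-fraction decomposition: -1243/(2*(z + 7)) + 398/(z + 6) - 772/(z + 6)**2 + 439/(2*(z + 5)).
Integrate each term; A/(z−a) gives A·log|z−a|; A/(z−a)² gives −A/(z−a).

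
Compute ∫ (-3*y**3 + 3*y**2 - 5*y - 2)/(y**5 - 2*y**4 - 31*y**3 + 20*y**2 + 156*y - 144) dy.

Factor the denominator: (y - 6)*(y - 2)*(y - 1)*(y + 3)*(y + 4).
Partial-fraction decomposition: 43/(50*(y + 4)) - 121/(180*(y + 3)) - 7/(100*(y - 1)) + 1/(5*(y - 2)) - 143/(450*(y - 6)).
Integrate each term: A/(y−a) contributes A·log|y−a|.

-143*log(y - 6)/450 + log(y - 2)/5 - 7*log(y - 1)/100 - 121*log(y + 3)/180 + 43*log(y + 4)/50 + C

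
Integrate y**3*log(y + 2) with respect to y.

y**4*log(y + 2)/4 - y**4/16 + y**3/6 - y**2/2 + 2*y - 4*log(y + 2) + C

Use integration by parts with u = log(y + 2), dv = y**3 dy.
Then du = 1/(y + 2) dy and v = y**4/4.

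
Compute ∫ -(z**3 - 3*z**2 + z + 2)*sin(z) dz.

Use integration by parts with u = z**3 - 3*z**2 + z + 2, dv = -sin(z) dz, so v = cos(z).
Apply parts 3 times (tabular method): alternate signs, differentiate u down to 0, integrate dv up.

z**3*cos(z) - 3*z**2*sin(z) - 3*z**2*cos(z) + 6*z*sin(z) - 5*z*cos(z) + 5*sin(z) + 8*cos(z) + C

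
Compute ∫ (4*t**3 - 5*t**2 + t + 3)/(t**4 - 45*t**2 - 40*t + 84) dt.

Factor the denominator: (t - 7)*(t - 1)*(t + 2)*(t + 6).
Partial-fraction decomposition: 1047/(364*(t + 6)) - 17/(36*(t + 2)) - 1/(42*(t - 1)) + 379/(234*(t - 7)).
Integrate each term: A/(t−a) contributes A·log|t−a|.

379*log(t - 7)/234 - log(t - 1)/42 - 17*log(t + 2)/36 + 1047*log(t + 6)/364 + C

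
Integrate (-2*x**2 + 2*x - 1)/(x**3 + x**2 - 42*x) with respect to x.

Factor the denominator: x*(x - 6)*(x + 7).
Partial-fraction decomposition: -113/(91*(x + 7)) - 61/(78*(x - 6)) + 1/(42*x).
Integrate each term: A/(x−a) contributes A·log|x−a|.

log(x)/42 - 61*log(x - 6)/78 - 113*log(x + 7)/91 + C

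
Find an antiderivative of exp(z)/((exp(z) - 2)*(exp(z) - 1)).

log(exp(z) - 2) - log(exp(z) - 1) + C

Let u = e^z, du = e^z dz.
The integral becomes ∫ du/((u-1)(u-2)); decompose into partial fractions.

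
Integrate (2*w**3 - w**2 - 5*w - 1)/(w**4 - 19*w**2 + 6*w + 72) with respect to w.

Factor the denominator: (w - 3)**2*(w + 2)*(w + 4).
Partial-fraction decomposition: 125/(98*(w + 4)) - 11/(50*(w + 2)) + 1157/(1225*(w - 3)) + 29/(35*(w - 3)**2).
Integrate each term; A/(w−a) gives A·log|w−a|; A/(w−a)² gives −A/(w−a).

1157*log(w - 3)/1225 - 11*log(w + 2)/50 + 125*log(w + 4)/98 - 29/(35*w - 105) + C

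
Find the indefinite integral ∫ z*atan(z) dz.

z**2*atan(z)/2 - z/2 + atan(z)/2 + C

Use integration by parts with u = arctan(z), dv = z dz.
Then du = 1/(z**2 + 1) dz.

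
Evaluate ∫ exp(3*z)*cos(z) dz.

exp(3*z)*sin(z)/10 + 3*exp(3*z)*cos(z)/10 + C

Let I denote the integral. Integrate by parts with u = cos(z), dv = exp(3*z) dz, so v = exp(3*z)/3: I = exp(3*z)*cos(z)/3 + (1/3)·∫ exp(3*z)*sin(z) dz.
Apply parts again with u = sin(z), dv = exp(3*z) dz: ∫ exp(3*z)*sin(z) dz = exp(3*z)*sin(z)/3 − (1/3)·I. Substituting back brings back I: I = exp(3*z)*sin(z)/9 + exp(3*z)*cos(z)/3 − (1/9)·I.
Solving for I: (1 + 1/9)·I equals the remaining terms, so I = (9/10)·(exp(3*z)*sin(z)/9 + exp(3*z)*cos(z)/3).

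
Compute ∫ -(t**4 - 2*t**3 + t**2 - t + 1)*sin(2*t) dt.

t**4*cos(2*t)/2 - t**3*sin(2*t) - t**3*cos(2*t) + 3*t**2*sin(2*t)/2 - t**2*cos(2*t) + t*sin(2*t) + t*cos(2*t) - sin(2*t)/2 + cos(2*t) + C

Use integration by parts with u = t**4 - 2*t**3 + t**2 - t + 1, dv = -sin(2*t) dt, so v = cos(2*t)/2.
Apply parts 4 times (tabular method): alternate signs, differentiate u down to 0, integrate dv up.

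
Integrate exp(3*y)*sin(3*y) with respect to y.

exp(3*y)*sin(3*y)/6 - exp(3*y)*cos(3*y)/6 + C

Let I denote the integral. Integrate by parts with u = sin(3*y), dv = exp(3*y) dy, so v = exp(3*y)/3: I = exp(3*y)*sin(3*y)/3 − ∫ exp(3*y)*cos(3*y) dy.
Apply parts again with u = cos(3*y), dv = exp(3*y) dy: ∫ exp(3*y)*cos(3*y) dy = exp(3*y)*cos(3*y)/3 + I. Substituting back brings back I: I = exp(3*y)*sin(3*y)/3 - exp(3*y)*cos(3*y)/3 − I.
Solving for I: (1 + 1)·I equals the remaining terms, so I = (1/2)·(exp(3*y)*sin(3*y)/3 - exp(3*y)*cos(3*y)/3).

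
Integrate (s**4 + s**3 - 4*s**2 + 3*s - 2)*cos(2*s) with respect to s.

Use integration by parts with u = s**4 + s**3 - 4*s**2 + 3*s - 2, dv = cos(2*s) ds, so v = sin(2*s)/2.
Apply parts 4 times (tabular method): alternate signs, differentiate u down to 0, integrate dv up.

s**4*sin(2*s)/2 + s**3*sin(2*s)/2 + s**3*cos(2*s) - 7*s**2*sin(2*s)/2 + 3*s**2*cos(2*s)/4 + 3*s*sin(2*s)/4 - 7*s*cos(2*s)/2 + 3*sin(2*s)/4 + 3*cos(2*s)/8 + C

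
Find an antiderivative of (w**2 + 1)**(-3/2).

w/sqrt(w**2 + 1) + C

Substitute w = tan(θ), so dw = sec(θ)^2 dθ and the radical becomes sqrt(w**2 + 1) = sec(θ) by the Pythagorean identity.
Integrate the resulting trig expression in θ, then back-substitute tan(θ) = w, sec(θ) = sqrt(w**2 + 1) (absorbing any constant into C).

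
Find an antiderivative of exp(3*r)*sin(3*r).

Let I denote the integral. Integrate by parts with u = sin(3*r), dv = exp(3*r) dr, so v = exp(3*r)/3: I = exp(3*r)*sin(3*r)/3 − ∫ exp(3*r)*cos(3*r) dr.
Apply parts again with u = cos(3*r), dv = exp(3*r) dr: ∫ exp(3*r)*cos(3*r) dr = exp(3*r)*cos(3*r)/3 + I. Substituting back brings back I: I = exp(3*r)*sin(3*r)/3 - exp(3*r)*cos(3*r)/3 − I.
Solving for I: (1 + 1)·I equals the remaining terms, so I = (1/2)·(exp(3*r)*sin(3*r)/3 - exp(3*r)*cos(3*r)/3).

exp(3*r)*sin(3*r)/6 - exp(3*r)*cos(3*r)/6 + C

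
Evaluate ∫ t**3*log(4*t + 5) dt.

t**4*log(4*t + 5)/4 - t**4/16 + 5*t**3/48 - 25*t**2/128 + 125*t/256 - 625*log(4*t + 5)/1024 + C

Use integration by parts with u = log(4*t + 5), dv = t**3 dt.
Then du = 4/(4*t + 5) dt and v = t**4/4.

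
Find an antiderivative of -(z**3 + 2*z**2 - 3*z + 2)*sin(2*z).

Use integration by parts with u = z**3 + 2*z**2 - 3*z + 2, dv = -sin(2*z) dz, so v = cos(2*z)/2.
Apply parts 3 times (tabular method): alternate signs, differentiate u down to 0, integrate dv up.

z**3*cos(2*z)/2 - 3*z**2*sin(2*z)/4 + z**2*cos(2*z) - z*sin(2*z) - 9*z*cos(2*z)/4 + 9*sin(2*z)/8 + cos(2*z)/2 + C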